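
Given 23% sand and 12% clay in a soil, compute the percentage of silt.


Step 1: sand + silt + clay = 100%
Step 2: silt = 100 - sand - clay
Step 3: silt = 100 - 23 - 12
Step 4: silt = 65%

65


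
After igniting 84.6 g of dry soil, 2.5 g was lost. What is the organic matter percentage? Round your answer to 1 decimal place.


Step 1: OM% = 100 * LOI / sample mass
Step 2: OM = 100 * 2.5 / 84.6
Step 3: OM = 3.0%

3.0


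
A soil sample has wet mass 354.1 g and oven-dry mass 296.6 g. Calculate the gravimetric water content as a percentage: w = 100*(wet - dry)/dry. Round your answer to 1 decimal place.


Step 1: Water mass = wet - dry = 354.1 - 296.6 = 57.5 g
Step 2: w = 100 * water mass / dry mass
Step 3: w = 100 * 57.5 / 296.6 = 19.4%

19.4


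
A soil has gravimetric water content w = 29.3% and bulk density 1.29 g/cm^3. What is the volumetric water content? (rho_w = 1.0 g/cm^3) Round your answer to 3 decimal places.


Step 1: theta = (w / 100) * BD / rho_w
Step 2: theta = (29.3 / 100) * 1.29 / 1.0
Step 3: theta = 0.293 * 1.29
Step 4: theta = 0.378

0.378


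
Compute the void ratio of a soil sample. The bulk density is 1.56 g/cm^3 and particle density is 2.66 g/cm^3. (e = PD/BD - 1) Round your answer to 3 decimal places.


Step 1: e = PD / BD - 1
Step 2: e = 2.66 / 1.56 - 1
Step 3: e = 1.70513 - 1
Step 4: e = 0.705

0.705


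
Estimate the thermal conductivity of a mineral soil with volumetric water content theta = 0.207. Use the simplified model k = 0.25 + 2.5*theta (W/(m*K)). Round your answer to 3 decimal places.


Step 1: k = 0.25 + 2.5 * theta
Step 2: k = 0.25 + 2.5 * 0.207
Step 3: k = 0.25 + 0.518
Step 4: k = 0.768 W/(m*K)

0.768


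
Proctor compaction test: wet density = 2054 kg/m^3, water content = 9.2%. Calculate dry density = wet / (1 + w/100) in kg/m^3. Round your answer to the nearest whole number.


Step 1: Dry density = wet density / (1 + w/100)
Step 2: Dry density = 2054 / (1 + 9.2/100)
Step 3: Dry density = 2054 / 1.092
Step 4: Dry density = 1881 kg/m^3

1881


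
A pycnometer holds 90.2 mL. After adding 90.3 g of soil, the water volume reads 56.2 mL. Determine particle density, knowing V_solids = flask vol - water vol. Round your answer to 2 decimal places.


Step 1: Volume of solids = flask volume - water volume with soil
Step 2: V_solids = 90.2 - 56.2 = 34.0 mL
Step 3: Particle density = mass / V_solids = 90.3 / 34.0 = 2.66 g/cm^3

2.66


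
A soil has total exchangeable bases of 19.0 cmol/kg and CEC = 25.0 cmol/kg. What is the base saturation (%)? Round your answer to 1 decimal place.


Step 1: BS = 100 * (sum of bases) / CEC
Step 2: BS = 100 * 19.0 / 25.0
Step 3: BS = 76.0%

76.0


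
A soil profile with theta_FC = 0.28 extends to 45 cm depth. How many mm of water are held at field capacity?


Step 1: Water (mm) = theta_FC * depth (cm) * 10
Step 2: Water = 0.28 * 45 * 10
Step 3: Water = 126.0 mm

126.0


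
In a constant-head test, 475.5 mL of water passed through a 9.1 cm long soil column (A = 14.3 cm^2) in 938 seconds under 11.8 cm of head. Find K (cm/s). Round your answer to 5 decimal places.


Step 1: K = Q * L / (A * t * h)
Step 2: Numerator = 475.5 * 9.1 = 4327.05
Step 3: Denominator = 14.3 * 938 * 11.8 = 158278.12
Step 4: K = 4327.05 / 158278.12 = 0.02734 cm/s

0.02734


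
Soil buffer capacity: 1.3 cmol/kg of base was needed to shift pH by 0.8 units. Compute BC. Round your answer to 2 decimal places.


Step 1: BC = change in base / change in pH
Step 2: BC = 1.3 / 0.8
Step 3: BC = 1.63 cmol/(kg*pH unit)

1.63


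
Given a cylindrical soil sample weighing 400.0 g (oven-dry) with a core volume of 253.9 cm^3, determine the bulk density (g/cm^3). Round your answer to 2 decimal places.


Step 1: Identify the formula: BD = dry mass / volume
Step 2: Substitute values: BD = 400.0 / 253.9
Step 3: BD = 1.58 g/cm^3

1.58


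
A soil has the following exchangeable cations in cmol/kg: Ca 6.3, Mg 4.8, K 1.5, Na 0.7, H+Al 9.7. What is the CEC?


Step 1: CEC = Ca + Mg + K + Na + (H+Al)
Step 2: CEC = 6.3 + 4.8 + 1.5 + 0.7 + 9.7
Step 3: CEC = 23.0 cmol/kg

23.0


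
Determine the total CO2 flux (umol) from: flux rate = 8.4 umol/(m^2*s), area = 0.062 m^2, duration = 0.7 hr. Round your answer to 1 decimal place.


Step 1: Convert time to seconds: 0.7 hr * 3600 = 2520.0 s
Step 2: Total = flux * area * time_s
Step 3: Total = 8.4 * 0.062 * 2520.0
Step 4: Total = 1312.4 umol

1312.4


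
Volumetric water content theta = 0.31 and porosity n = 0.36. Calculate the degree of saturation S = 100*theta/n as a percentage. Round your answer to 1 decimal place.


Step 1: S = 100 * theta_v / n
Step 2: S = 100 * 0.31 / 0.36
Step 3: S = 86.1%

86.1


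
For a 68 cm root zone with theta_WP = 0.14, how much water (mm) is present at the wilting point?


Step 1: Water (mm) = theta_WP * depth * 10
Step 2: Water = 0.14 * 68 * 10
Step 3: Water = 95.2 mm

95.2


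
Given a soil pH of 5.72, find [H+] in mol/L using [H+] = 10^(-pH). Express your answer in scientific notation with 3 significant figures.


Step 1: [H+] = 10^(-pH)
Step 2: [H+] = 10^(-5.72)
Step 3: [H+] = 1.91e-06 mol/L

1.91e-06


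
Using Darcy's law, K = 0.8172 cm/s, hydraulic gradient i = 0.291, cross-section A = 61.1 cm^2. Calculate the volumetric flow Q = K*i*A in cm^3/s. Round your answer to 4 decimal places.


Step 1: Apply Darcy's law: Q = K * i * A
Step 2: Q = 0.8172 * 0.291 * 61.1
Step 3: Q = 14.5299 cm^3/s

14.5299


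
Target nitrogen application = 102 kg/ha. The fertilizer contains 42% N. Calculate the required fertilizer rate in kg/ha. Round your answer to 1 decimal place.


Step 1: Fertilizer rate = target N / (N content / 100)
Step 2: Rate = 102 / (42 / 100)
Step 3: Rate = 102 / 0.42
Step 4: Rate = 242.9 kg/ha

242.9


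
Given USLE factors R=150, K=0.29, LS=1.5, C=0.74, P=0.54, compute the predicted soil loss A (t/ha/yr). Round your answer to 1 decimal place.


Step 1: A = R * K * LS * C * P
Step 2: R * K = 150 * 0.29 = 43.5
Step 3: (R*K) * LS = 43.5 * 1.5 = 65.25
Step 4: * C * P = 65.25 * 0.74 * 0.54 = 26.1
Step 5: A = 26.1 t/(ha*yr)

26.1


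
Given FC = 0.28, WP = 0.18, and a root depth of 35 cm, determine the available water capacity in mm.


Step 1: Available water = (FC - WP) * depth * 10
Step 2: AW = (0.28 - 0.18) * 35 * 10
Step 3: AW = 0.1 * 35 * 10
Step 4: AW = 35.0 mm

35.0


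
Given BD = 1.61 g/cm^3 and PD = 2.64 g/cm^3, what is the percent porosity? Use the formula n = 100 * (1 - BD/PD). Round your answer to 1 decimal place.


Step 1: Formula: n = 100 * (1 - BD / PD)
Step 2: n = 100 * (1 - 1.61 / 2.64)
Step 3: n = 100 * (1 - 0.60985)
Step 4: n = 39.0%

39.0


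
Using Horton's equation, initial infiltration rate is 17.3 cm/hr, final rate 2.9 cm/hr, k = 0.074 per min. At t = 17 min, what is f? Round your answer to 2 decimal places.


Step 1: f = fc + (f0 - fc) * exp(-k * t)
Step 2: exp(-0.074 * 17) = 0.284222
Step 3: f = 2.9 + (17.3 - 2.9) * 0.284222
Step 4: f = 2.9 + 14.4 * 0.284222
Step 5: f = 6.99 cm/hr

6.99


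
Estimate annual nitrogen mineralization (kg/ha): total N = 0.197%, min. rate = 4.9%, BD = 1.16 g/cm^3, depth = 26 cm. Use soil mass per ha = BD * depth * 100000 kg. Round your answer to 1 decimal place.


Step 1: Soil mass per ha = BD * depth * 100000 = 1.16 * 26 * 100000 = 3016000 kg
Step 2: Total N pool = soil mass * N%/100 = 3016000 * 0.197/100 = 5941.52 kg/ha
Step 3: N mineralized = N pool * rate%/100 = 5941.52 * 4.9/100 = 291.1 kg/ha/yr

291.1


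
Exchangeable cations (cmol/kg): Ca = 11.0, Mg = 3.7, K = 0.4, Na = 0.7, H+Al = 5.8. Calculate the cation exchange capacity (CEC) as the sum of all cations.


Step 1: CEC = Ca + Mg + K + Na + (H+Al)
Step 2: CEC = 11.0 + 3.7 + 0.4 + 0.7 + 5.8
Step 3: CEC = 21.6 cmol/kg

21.6


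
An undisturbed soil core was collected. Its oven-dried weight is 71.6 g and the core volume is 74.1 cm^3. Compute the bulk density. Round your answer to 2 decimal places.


Step 1: Identify the formula: BD = dry mass / volume
Step 2: Substitute values: BD = 71.6 / 74.1
Step 3: BD = 0.97 g/cm^3

0.97


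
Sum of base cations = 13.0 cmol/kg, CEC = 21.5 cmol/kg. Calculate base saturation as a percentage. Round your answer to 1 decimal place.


Step 1: BS = 100 * (sum of bases) / CEC
Step 2: BS = 100 * 13.0 / 21.5
Step 3: BS = 60.5%

60.5


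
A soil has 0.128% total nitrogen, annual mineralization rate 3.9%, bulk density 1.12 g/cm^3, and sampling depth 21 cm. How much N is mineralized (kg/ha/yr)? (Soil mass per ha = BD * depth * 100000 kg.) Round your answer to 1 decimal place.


Step 1: Soil mass per ha = BD * depth * 100000 = 1.12 * 21 * 100000 = 2352000 kg
Step 2: Total N pool = soil mass * N%/100 = 2352000 * 0.128/100 = 3010.56 kg/ha
Step 3: N mineralized = N pool * rate%/100 = 3010.56 * 3.9/100 = 117.4 kg/ha/yr

117.4


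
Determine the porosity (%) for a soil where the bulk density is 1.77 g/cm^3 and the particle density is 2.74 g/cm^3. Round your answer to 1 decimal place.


Step 1: Formula: n = 100 * (1 - BD / PD)
Step 2: n = 100 * (1 - 1.77 / 2.74)
Step 3: n = 100 * (1 - 0.64599)
Step 4: n = 35.4%

35.4


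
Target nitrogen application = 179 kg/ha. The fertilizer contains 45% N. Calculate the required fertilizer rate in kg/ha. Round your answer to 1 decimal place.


Step 1: Fertilizer rate = target N / (N content / 100)
Step 2: Rate = 179 / (45 / 100)
Step 3: Rate = 179 / 0.45
Step 4: Rate = 397.8 kg/ha

397.8


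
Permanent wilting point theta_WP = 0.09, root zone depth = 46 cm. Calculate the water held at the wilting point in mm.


Step 1: Water (mm) = theta_WP * depth * 10
Step 2: Water = 0.09 * 46 * 10
Step 3: Water = 41.4 mm

41.4


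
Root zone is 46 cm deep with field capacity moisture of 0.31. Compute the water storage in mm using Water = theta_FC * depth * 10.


Step 1: Water (mm) = theta_FC * depth (cm) * 10
Step 2: Water = 0.31 * 46 * 10
Step 3: Water = 142.6 mm

142.6


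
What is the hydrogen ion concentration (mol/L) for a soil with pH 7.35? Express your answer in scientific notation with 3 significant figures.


Step 1: [H+] = 10^(-pH)
Step 2: [H+] = 10^(-7.35)
Step 3: [H+] = 4.47e-08 mol/L

4.47e-08


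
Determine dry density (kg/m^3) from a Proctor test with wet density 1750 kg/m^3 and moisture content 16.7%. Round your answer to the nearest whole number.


Step 1: Dry density = wet density / (1 + w/100)
Step 2: Dry density = 1750 / (1 + 16.7/100)
Step 3: Dry density = 1750 / 1.167
Step 4: Dry density = 1500 kg/m^3

1500


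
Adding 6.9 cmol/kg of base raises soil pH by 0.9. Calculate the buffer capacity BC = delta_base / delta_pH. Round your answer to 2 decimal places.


Step 1: BC = change in base / change in pH
Step 2: BC = 6.9 / 0.9
Step 3: BC = 7.67 cmol/(kg*pH unit)

7.67


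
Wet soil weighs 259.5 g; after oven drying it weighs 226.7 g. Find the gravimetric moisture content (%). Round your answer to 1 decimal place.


Step 1: Water mass = wet - dry = 259.5 - 226.7 = 32.8 g
Step 2: w = 100 * water mass / dry mass
Step 3: w = 100 * 32.8 / 226.7 = 14.5%

14.5


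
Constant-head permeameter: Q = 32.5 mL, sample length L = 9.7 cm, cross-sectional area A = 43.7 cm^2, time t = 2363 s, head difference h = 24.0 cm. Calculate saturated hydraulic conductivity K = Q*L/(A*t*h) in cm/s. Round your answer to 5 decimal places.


Step 1: K = Q * L / (A * t * h)
Step 2: Numerator = 32.5 * 9.7 = 315.25
Step 3: Denominator = 43.7 * 2363 * 24.0 = 2478314.4
Step 4: K = 315.25 / 2478314.4 = 0.00013 cm/s

0.00013


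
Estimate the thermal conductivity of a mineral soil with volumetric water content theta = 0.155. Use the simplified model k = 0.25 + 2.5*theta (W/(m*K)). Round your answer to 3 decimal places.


Step 1: k = 0.25 + 2.5 * theta
Step 2: k = 0.25 + 2.5 * 0.155
Step 3: k = 0.25 + 0.388
Step 4: k = 0.638 W/(m*K)

0.638


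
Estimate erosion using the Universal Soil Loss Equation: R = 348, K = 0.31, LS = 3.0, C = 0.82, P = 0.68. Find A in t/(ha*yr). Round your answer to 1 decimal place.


Step 1: A = R * K * LS * C * P
Step 2: R * K = 348 * 0.31 = 107.88
Step 3: (R*K) * LS = 107.88 * 3.0 = 323.64
Step 4: * C * P = 323.64 * 0.82 * 0.68 = 180.5
Step 5: A = 180.5 t/(ha*yr)

180.5


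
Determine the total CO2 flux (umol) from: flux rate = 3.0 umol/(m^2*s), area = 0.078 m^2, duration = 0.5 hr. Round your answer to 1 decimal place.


Step 1: Convert time to seconds: 0.5 hr * 3600 = 1800.0 s
Step 2: Total = flux * area * time_s
Step 3: Total = 3.0 * 0.078 * 1800.0
Step 4: Total = 421.2 umol

421.2


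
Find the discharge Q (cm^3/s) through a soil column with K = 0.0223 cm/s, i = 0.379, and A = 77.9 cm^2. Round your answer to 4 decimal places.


Step 1: Apply Darcy's law: Q = K * i * A
Step 2: Q = 0.0223 * 0.379 * 77.9
Step 3: Q = 0.6584 cm^3/s

0.6584


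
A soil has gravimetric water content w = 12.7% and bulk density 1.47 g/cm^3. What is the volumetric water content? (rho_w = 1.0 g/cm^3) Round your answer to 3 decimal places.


Step 1: theta = (w / 100) * BD / rho_w
Step 2: theta = (12.7 / 100) * 1.47 / 1.0
Step 3: theta = 0.127 * 1.47
Step 4: theta = 0.187

0.187


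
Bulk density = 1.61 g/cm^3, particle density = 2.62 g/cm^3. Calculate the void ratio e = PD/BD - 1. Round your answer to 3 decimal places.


Step 1: e = PD / BD - 1
Step 2: e = 2.62 / 1.61 - 1
Step 3: e = 1.62733 - 1
Step 4: e = 0.627

0.627


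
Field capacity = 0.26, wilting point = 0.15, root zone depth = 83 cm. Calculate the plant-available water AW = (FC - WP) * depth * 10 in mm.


Step 1: Available water = (FC - WP) * depth * 10
Step 2: AW = (0.26 - 0.15) * 83 * 10
Step 3: AW = 0.11 * 83 * 10
Step 4: AW = 91.3 mm

91.3


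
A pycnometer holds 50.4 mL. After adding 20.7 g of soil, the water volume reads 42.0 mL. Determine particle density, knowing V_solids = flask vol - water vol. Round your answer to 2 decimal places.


Step 1: Volume of solids = flask volume - water volume with soil
Step 2: V_solids = 50.4 - 42.0 = 8.4 mL
Step 3: Particle density = mass / V_solids = 20.7 / 8.4 = 2.46 g/cm^3

2.46


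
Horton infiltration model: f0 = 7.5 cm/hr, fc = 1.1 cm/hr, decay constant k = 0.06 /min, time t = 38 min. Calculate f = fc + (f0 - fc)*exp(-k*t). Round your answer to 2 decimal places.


Step 1: f = fc + (f0 - fc) * exp(-k * t)
Step 2: exp(-0.06 * 38) = 0.102284
Step 3: f = 1.1 + (7.5 - 1.1) * 0.102284
Step 4: f = 1.1 + 6.4 * 0.102284
Step 5: f = 1.75 cm/hr

1.75


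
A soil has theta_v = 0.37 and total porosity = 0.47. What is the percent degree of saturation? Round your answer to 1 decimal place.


Step 1: S = 100 * theta_v / n
Step 2: S = 100 * 0.37 / 0.47
Step 3: S = 78.7%

78.7


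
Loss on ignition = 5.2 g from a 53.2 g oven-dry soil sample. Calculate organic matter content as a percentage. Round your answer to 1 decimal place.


Step 1: OM% = 100 * LOI / sample mass
Step 2: OM = 100 * 5.2 / 53.2
Step 3: OM = 9.8%

9.8


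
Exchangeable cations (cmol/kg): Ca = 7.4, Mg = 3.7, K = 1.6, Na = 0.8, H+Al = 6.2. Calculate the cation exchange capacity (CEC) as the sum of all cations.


Step 1: CEC = Ca + Mg + K + Na + (H+Al)
Step 2: CEC = 7.4 + 3.7 + 1.6 + 0.8 + 6.2
Step 3: CEC = 19.7 cmol/kg

19.7


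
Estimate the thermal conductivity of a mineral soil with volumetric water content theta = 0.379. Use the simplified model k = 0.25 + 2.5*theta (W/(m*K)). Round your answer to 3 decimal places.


Step 1: k = 0.25 + 2.5 * theta
Step 2: k = 0.25 + 2.5 * 0.379
Step 3: k = 0.25 + 0.948
Step 4: k = 1.198 W/(m*K)

1.198


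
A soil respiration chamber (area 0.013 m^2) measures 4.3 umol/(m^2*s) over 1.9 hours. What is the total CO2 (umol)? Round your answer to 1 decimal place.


Step 1: Convert time to seconds: 1.9 hr * 3600 = 6840.0 s
Step 2: Total = flux * area * time_s
Step 3: Total = 4.3 * 0.013 * 6840.0
Step 4: Total = 382.4 umol

382.4


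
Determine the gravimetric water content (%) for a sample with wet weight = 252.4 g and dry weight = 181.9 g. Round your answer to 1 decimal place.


Step 1: Water mass = wet - dry = 252.4 - 181.9 = 70.5 g
Step 2: w = 100 * water mass / dry mass
Step 3: w = 100 * 70.5 / 181.9 = 38.8%

38.8


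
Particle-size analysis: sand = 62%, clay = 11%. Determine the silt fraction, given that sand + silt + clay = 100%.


Step 1: sand + silt + clay = 100%
Step 2: silt = 100 - sand - clay
Step 3: silt = 100 - 62 - 11
Step 4: silt = 27%

27


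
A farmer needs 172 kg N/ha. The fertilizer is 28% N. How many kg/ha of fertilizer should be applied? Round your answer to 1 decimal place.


Step 1: Fertilizer rate = target N / (N content / 100)
Step 2: Rate = 172 / (28 / 100)
Step 3: Rate = 172 / 0.28
Step 4: Rate = 614.3 kg/ha

614.3


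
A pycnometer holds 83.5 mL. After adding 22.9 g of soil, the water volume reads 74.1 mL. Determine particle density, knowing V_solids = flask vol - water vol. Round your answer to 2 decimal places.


Step 1: Volume of solids = flask volume - water volume with soil
Step 2: V_solids = 83.5 - 74.1 = 9.4 mL
Step 3: Particle density = mass / V_solids = 22.9 / 9.4 = 2.44 g/cm^3

2.44


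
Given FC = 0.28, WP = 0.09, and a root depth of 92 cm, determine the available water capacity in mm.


Step 1: Available water = (FC - WP) * depth * 10
Step 2: AW = (0.28 - 0.09) * 92 * 10
Step 3: AW = 0.19 * 92 * 10
Step 4: AW = 174.8 mm

174.8


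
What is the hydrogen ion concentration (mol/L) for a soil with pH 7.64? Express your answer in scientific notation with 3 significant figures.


Step 1: [H+] = 10^(-pH)
Step 2: [H+] = 10^(-7.64)
Step 3: [H+] = 2.29e-08 mol/L

2.29e-08


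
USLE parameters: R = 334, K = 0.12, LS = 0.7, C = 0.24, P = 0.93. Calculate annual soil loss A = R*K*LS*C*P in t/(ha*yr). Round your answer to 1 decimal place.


Step 1: A = R * K * LS * C * P
Step 2: R * K = 334 * 0.12 = 40.08
Step 3: (R*K) * LS = 40.08 * 0.7 = 28.056
Step 4: * C * P = 28.056 * 0.24 * 0.93 = 6.3
Step 5: A = 6.3 t/(ha*yr)

6.3


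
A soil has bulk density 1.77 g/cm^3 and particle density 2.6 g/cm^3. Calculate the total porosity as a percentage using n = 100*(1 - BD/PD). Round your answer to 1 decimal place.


Step 1: Formula: n = 100 * (1 - BD / PD)
Step 2: n = 100 * (1 - 1.77 / 2.6)
Step 3: n = 100 * (1 - 0.68077)
Step 4: n = 31.9%

31.9


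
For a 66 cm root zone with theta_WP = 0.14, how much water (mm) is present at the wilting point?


Step 1: Water (mm) = theta_WP * depth * 10
Step 2: Water = 0.14 * 66 * 10
Step 3: Water = 92.4 mm

92.4


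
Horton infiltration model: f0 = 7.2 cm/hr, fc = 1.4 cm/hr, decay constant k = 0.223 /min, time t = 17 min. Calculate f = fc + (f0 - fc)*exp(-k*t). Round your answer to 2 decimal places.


Step 1: f = fc + (f0 - fc) * exp(-k * t)
Step 2: exp(-0.223 * 17) = 0.022573
Step 3: f = 1.4 + (7.2 - 1.4) * 0.022573
Step 4: f = 1.4 + 5.8 * 0.022573
Step 5: f = 1.53 cm/hr

1.53


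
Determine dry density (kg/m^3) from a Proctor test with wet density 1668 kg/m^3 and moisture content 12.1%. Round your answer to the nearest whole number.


Step 1: Dry density = wet density / (1 + w/100)
Step 2: Dry density = 1668 / (1 + 12.1/100)
Step 3: Dry density = 1668 / 1.121
Step 4: Dry density = 1488 kg/m^3

1488


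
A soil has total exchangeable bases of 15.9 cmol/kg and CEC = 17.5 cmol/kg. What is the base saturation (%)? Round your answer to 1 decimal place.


Step 1: BS = 100 * (sum of bases) / CEC
Step 2: BS = 100 * 15.9 / 17.5
Step 3: BS = 90.9%

90.9


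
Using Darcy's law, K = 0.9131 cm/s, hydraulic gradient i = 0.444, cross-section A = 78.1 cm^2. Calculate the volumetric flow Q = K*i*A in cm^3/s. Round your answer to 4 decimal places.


Step 1: Apply Darcy's law: Q = K * i * A
Step 2: Q = 0.9131 * 0.444 * 78.1
Step 3: Q = 31.663 cm^3/s

31.663


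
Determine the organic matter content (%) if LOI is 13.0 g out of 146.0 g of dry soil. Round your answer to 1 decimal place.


Step 1: OM% = 100 * LOI / sample mass
Step 2: OM = 100 * 13.0 / 146.0
Step 3: OM = 8.9%

8.9


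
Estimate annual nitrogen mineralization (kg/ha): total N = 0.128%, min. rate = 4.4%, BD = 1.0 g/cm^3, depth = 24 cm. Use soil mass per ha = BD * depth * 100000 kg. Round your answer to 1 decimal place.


Step 1: Soil mass per ha = BD * depth * 100000 = 1.0 * 24 * 100000 = 2400000 kg
Step 2: Total N pool = soil mass * N%/100 = 2400000 * 0.128/100 = 3072.0 kg/ha
Step 3: N mineralized = N pool * rate%/100 = 3072.0 * 4.4/100 = 135.2 kg/ha/yr

135.2


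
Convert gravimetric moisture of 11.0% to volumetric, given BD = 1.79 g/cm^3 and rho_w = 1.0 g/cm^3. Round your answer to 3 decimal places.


Step 1: theta = (w / 100) * BD / rho_w
Step 2: theta = (11.0 / 100) * 1.79 / 1.0
Step 3: theta = 0.11 * 1.79
Step 4: theta = 0.197

0.197


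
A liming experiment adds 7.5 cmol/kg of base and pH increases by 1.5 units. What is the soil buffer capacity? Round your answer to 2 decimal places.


Step 1: BC = change in base / change in pH
Step 2: BC = 7.5 / 1.5
Step 3: BC = 5.0 cmol/(kg*pH unit)

5.0


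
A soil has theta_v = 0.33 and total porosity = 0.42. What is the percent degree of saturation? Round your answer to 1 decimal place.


Step 1: S = 100 * theta_v / n
Step 2: S = 100 * 0.33 / 0.42
Step 3: S = 78.6%

78.6


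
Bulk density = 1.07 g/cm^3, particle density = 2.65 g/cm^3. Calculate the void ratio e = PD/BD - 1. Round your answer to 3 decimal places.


Step 1: e = PD / BD - 1
Step 2: e = 2.65 / 1.07 - 1
Step 3: e = 2.47664 - 1
Step 4: e = 1.477

1.477


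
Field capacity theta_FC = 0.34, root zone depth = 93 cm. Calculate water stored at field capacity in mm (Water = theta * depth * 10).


Step 1: Water (mm) = theta_FC * depth (cm) * 10
Step 2: Water = 0.34 * 93 * 10
Step 3: Water = 316.2 mm

316.2


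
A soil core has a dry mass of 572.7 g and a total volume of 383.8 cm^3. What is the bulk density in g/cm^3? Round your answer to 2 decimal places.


Step 1: Identify the formula: BD = dry mass / volume
Step 2: Substitute values: BD = 572.7 / 383.8
Step 3: BD = 1.49 g/cm^3

1.49


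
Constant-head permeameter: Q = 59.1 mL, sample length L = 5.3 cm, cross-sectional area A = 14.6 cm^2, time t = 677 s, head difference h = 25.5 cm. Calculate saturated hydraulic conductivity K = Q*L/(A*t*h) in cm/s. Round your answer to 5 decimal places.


Step 1: K = Q * L / (A * t * h)
Step 2: Numerator = 59.1 * 5.3 = 313.23
Step 3: Denominator = 14.6 * 677 * 25.5 = 252047.1
Step 4: K = 313.23 / 252047.1 = 0.00124 cm/s

0.00124


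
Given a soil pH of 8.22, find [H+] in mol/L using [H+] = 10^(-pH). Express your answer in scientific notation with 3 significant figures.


Step 1: [H+] = 10^(-pH)
Step 2: [H+] = 10^(-8.22)
Step 3: [H+] = 6.03e-09 mol/L

6.03e-09


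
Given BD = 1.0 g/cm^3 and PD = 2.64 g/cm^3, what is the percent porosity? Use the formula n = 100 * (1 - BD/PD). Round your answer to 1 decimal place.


Step 1: Formula: n = 100 * (1 - BD / PD)
Step 2: n = 100 * (1 - 1.0 / 2.64)
Step 3: n = 100 * (1 - 0.37879)
Step 4: n = 62.1%

62.1


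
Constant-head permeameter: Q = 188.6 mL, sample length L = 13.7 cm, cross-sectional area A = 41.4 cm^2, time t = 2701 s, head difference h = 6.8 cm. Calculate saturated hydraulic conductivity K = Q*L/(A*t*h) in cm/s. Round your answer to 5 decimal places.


Step 1: K = Q * L / (A * t * h)
Step 2: Numerator = 188.6 * 13.7 = 2583.82
Step 3: Denominator = 41.4 * 2701 * 6.8 = 760385.52
Step 4: K = 2583.82 / 760385.52 = 0.0034 cm/s

0.0034


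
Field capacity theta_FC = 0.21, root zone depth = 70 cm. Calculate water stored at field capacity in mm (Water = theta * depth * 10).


Step 1: Water (mm) = theta_FC * depth (cm) * 10
Step 2: Water = 0.21 * 70 * 10
Step 3: Water = 147.0 mm

147.0


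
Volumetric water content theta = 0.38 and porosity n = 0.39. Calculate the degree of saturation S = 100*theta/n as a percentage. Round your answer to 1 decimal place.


Step 1: S = 100 * theta_v / n
Step 2: S = 100 * 0.38 / 0.39
Step 3: S = 97.4%

97.4


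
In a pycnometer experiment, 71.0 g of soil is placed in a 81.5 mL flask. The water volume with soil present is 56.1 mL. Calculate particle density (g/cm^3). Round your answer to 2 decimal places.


Step 1: Volume of solids = flask volume - water volume with soil
Step 2: V_solids = 81.5 - 56.1 = 25.4 mL
Step 3: Particle density = mass / V_solids = 71.0 / 25.4 = 2.8 g/cm^3

2.8


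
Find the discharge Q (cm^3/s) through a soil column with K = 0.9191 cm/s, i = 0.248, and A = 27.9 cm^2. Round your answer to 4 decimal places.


Step 1: Apply Darcy's law: Q = K * i * A
Step 2: Q = 0.9191 * 0.248 * 27.9
Step 3: Q = 6.3594 cm^3/s

6.3594


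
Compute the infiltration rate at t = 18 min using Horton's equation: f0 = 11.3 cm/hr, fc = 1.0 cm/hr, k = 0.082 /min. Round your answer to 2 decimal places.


Step 1: f = fc + (f0 - fc) * exp(-k * t)
Step 2: exp(-0.082 * 18) = 0.22855
Step 3: f = 1.0 + (11.3 - 1.0) * 0.22855
Step 4: f = 1.0 + 10.3 * 0.22855
Step 5: f = 3.35 cm/hr

3.35


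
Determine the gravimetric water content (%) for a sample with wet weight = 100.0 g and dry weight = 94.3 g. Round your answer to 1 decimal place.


Step 1: Water mass = wet - dry = 100.0 - 94.3 = 5.7 g
Step 2: w = 100 * water mass / dry mass
Step 3: w = 100 * 5.7 / 94.3 = 6.0%

6.0


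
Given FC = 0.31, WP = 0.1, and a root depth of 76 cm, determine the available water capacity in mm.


Step 1: Available water = (FC - WP) * depth * 10
Step 2: AW = (0.31 - 0.1) * 76 * 10
Step 3: AW = 0.21 * 76 * 10
Step 4: AW = 159.6 mm

159.6


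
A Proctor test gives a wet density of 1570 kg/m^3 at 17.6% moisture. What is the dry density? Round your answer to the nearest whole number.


Step 1: Dry density = wet density / (1 + w/100)
Step 2: Dry density = 1570 / (1 + 17.6/100)
Step 3: Dry density = 1570 / 1.176
Step 4: Dry density = 1335 kg/m^3

1335


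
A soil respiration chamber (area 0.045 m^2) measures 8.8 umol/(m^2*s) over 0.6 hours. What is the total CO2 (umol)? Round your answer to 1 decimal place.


Step 1: Convert time to seconds: 0.6 hr * 3600 = 2160.0 s
Step 2: Total = flux * area * time_s
Step 3: Total = 8.8 * 0.045 * 2160.0
Step 4: Total = 855.4 umol

855.4


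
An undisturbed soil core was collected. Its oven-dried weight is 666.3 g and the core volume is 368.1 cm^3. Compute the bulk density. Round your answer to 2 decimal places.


Step 1: Identify the formula: BD = dry mass / volume
Step 2: Substitute values: BD = 666.3 / 368.1
Step 3: BD = 1.81 g/cm^3

1.81


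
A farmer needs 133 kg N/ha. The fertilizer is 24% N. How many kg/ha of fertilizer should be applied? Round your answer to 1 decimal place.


Step 1: Fertilizer rate = target N / (N content / 100)
Step 2: Rate = 133 / (24 / 100)
Step 3: Rate = 133 / 0.24
Step 4: Rate = 554.2 kg/ha

554.2


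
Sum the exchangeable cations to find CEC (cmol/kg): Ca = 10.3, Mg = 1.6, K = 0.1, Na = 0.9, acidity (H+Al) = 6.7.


Step 1: CEC = Ca + Mg + K + Na + (H+Al)
Step 2: CEC = 10.3 + 1.6 + 0.1 + 0.9 + 6.7
Step 3: CEC = 19.6 cmol/kg

19.6


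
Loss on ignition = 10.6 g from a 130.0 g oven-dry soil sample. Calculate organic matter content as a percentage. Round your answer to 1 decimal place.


Step 1: OM% = 100 * LOI / sample mass
Step 2: OM = 100 * 10.6 / 130.0
Step 3: OM = 8.2%

8.2


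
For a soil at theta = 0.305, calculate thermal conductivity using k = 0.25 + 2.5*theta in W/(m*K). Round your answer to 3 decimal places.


Step 1: k = 0.25 + 2.5 * theta
Step 2: k = 0.25 + 2.5 * 0.305
Step 3: k = 0.25 + 0.763
Step 4: k = 1.013 W/(m*K)

1.013


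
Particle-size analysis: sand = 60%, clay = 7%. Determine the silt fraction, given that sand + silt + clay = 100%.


Step 1: sand + silt + clay = 100%
Step 2: silt = 100 - sand - clay
Step 3: silt = 100 - 60 - 7
Step 4: silt = 33%

33


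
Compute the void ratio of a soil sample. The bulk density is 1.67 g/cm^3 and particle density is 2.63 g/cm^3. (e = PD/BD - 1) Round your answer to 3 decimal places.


Step 1: e = PD / BD - 1
Step 2: e = 2.63 / 1.67 - 1
Step 3: e = 1.57485 - 1
Step 4: e = 0.575

0.575


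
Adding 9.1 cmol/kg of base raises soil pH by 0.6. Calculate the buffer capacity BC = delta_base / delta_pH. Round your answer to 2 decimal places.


Step 1: BC = change in base / change in pH
Step 2: BC = 9.1 / 0.6
Step 3: BC = 15.17 cmol/(kg*pH unit)

15.17


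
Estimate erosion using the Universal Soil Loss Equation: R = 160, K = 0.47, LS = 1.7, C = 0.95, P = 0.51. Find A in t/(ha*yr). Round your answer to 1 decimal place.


Step 1: A = R * K * LS * C * P
Step 2: R * K = 160 * 0.47 = 75.2
Step 3: (R*K) * LS = 75.2 * 1.7 = 127.84
Step 4: * C * P = 127.84 * 0.95 * 0.51 = 61.9
Step 5: A = 61.9 t/(ha*yr)

61.9


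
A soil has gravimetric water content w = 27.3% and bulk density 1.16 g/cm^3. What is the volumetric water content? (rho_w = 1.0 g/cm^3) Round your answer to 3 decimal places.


Step 1: theta = (w / 100) * BD / rho_w
Step 2: theta = (27.3 / 100) * 1.16 / 1.0
Step 3: theta = 0.273 * 1.16
Step 4: theta = 0.317

0.317


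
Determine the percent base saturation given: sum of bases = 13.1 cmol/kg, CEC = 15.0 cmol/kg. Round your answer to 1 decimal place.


Step 1: BS = 100 * (sum of bases) / CEC
Step 2: BS = 100 * 13.1 / 15.0
Step 3: BS = 87.3%

87.3


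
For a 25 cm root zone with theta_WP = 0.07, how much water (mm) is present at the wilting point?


Step 1: Water (mm) = theta_WP * depth * 10
Step 2: Water = 0.07 * 25 * 10
Step 3: Water = 17.5 mm

17.5


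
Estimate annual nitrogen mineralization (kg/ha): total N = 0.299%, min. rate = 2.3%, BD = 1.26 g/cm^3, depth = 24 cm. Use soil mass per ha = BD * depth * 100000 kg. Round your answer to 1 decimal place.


Step 1: Soil mass per ha = BD * depth * 100000 = 1.26 * 24 * 100000 = 3024000 kg
Step 2: Total N pool = soil mass * N%/100 = 3024000 * 0.299/100 = 9041.76 kg/ha
Step 3: N mineralized = N pool * rate%/100 = 9041.76 * 2.3/100 = 208.0 kg/ha/yr

208.0


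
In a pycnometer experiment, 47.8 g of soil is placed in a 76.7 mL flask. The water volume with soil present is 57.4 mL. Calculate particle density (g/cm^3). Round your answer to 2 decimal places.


Step 1: Volume of solids = flask volume - water volume with soil
Step 2: V_solids = 76.7 - 57.4 = 19.3 mL
Step 3: Particle density = mass / V_solids = 47.8 / 19.3 = 2.48 g/cm^3

2.48


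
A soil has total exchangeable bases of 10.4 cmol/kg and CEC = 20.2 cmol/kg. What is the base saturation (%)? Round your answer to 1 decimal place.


Step 1: BS = 100 * (sum of bases) / CEC
Step 2: BS = 100 * 10.4 / 20.2
Step 3: BS = 51.5%

51.5


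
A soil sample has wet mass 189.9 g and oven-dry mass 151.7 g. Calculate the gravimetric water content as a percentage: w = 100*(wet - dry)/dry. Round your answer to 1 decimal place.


Step 1: Water mass = wet - dry = 189.9 - 151.7 = 38.2 g
Step 2: w = 100 * water mass / dry mass
Step 3: w = 100 * 38.2 / 151.7 = 25.2%

25.2


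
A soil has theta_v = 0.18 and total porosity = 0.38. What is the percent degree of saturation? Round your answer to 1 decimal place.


Step 1: S = 100 * theta_v / n
Step 2: S = 100 * 0.18 / 0.38
Step 3: S = 47.4%

47.4


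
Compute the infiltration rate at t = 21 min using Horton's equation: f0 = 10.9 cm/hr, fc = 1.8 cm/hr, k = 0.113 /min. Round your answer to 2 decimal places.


Step 1: f = fc + (f0 - fc) * exp(-k * t)
Step 2: exp(-0.113 * 21) = 0.093201
Step 3: f = 1.8 + (10.9 - 1.8) * 0.093201
Step 4: f = 1.8 + 9.1 * 0.093201
Step 5: f = 2.65 cm/hr

2.65


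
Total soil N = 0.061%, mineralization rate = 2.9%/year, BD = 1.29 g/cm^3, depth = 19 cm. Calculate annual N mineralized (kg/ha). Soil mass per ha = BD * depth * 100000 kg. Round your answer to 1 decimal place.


Step 1: Soil mass per ha = BD * depth * 100000 = 1.29 * 19 * 100000 = 2451000 kg
Step 2: Total N pool = soil mass * N%/100 = 2451000 * 0.061/100 = 1495.11 kg/ha
Step 3: N mineralized = N pool * rate%/100 = 1495.11 * 2.9/100 = 43.4 kg/ha/yr

43.4


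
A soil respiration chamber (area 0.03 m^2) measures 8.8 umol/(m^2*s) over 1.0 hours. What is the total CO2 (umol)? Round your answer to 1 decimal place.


Step 1: Convert time to seconds: 1.0 hr * 3600 = 3600.0 s
Step 2: Total = flux * area * time_s
Step 3: Total = 8.8 * 0.03 * 3600.0
Step 4: Total = 950.4 umol

950.4


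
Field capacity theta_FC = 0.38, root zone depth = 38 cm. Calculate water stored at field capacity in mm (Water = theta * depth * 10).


Step 1: Water (mm) = theta_FC * depth (cm) * 10
Step 2: Water = 0.38 * 38 * 10
Step 3: Water = 144.4 mm

144.4


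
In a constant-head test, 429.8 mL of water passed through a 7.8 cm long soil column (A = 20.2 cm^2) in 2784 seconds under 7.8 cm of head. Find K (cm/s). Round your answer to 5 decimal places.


Step 1: K = Q * L / (A * t * h)
Step 2: Numerator = 429.8 * 7.8 = 3352.44
Step 3: Denominator = 20.2 * 2784 * 7.8 = 438647.04
Step 4: K = 3352.44 / 438647.04 = 0.00764 cm/s

0.00764


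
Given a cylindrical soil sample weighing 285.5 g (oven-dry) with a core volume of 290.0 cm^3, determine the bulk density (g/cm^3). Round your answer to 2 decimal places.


Step 1: Identify the formula: BD = dry mass / volume
Step 2: Substitute values: BD = 285.5 / 290.0
Step 3: BD = 0.98 g/cm^3

0.98


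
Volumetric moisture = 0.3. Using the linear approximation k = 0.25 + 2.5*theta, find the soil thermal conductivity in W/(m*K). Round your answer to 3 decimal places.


Step 1: k = 0.25 + 2.5 * theta
Step 2: k = 0.25 + 2.5 * 0.3
Step 3: k = 0.25 + 0.75
Step 4: k = 1.0 W/(m*K)

1.0


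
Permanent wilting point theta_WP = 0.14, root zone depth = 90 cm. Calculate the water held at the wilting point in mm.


Step 1: Water (mm) = theta_WP * depth * 10
Step 2: Water = 0.14 * 90 * 10
Step 3: Water = 126.0 mm

126.0


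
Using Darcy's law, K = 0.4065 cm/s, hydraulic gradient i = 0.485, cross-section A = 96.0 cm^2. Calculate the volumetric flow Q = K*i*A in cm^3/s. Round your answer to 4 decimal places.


Step 1: Apply Darcy's law: Q = K * i * A
Step 2: Q = 0.4065 * 0.485 * 96.0
Step 3: Q = 18.9266 cm^3/s

18.9266


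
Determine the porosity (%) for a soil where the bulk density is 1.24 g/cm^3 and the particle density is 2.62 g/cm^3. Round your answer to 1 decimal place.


Step 1: Formula: n = 100 * (1 - BD / PD)
Step 2: n = 100 * (1 - 1.24 / 2.62)
Step 3: n = 100 * (1 - 0.47328)
Step 4: n = 52.7%

52.7


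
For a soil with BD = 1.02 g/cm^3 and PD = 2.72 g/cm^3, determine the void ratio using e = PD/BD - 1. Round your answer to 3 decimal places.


Step 1: e = PD / BD - 1
Step 2: e = 2.72 / 1.02 - 1
Step 3: e = 2.66667 - 1
Step 4: e = 1.667

1.667


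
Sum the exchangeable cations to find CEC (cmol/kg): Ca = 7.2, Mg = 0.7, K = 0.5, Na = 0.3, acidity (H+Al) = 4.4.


Step 1: CEC = Ca + Mg + K + Na + (H+Al)
Step 2: CEC = 7.2 + 0.7 + 0.5 + 0.3 + 4.4
Step 3: CEC = 13.1 cmol/kg

13.1


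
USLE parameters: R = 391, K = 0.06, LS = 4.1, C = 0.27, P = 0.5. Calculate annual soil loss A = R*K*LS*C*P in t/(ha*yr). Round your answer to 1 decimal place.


Step 1: A = R * K * LS * C * P
Step 2: R * K = 391 * 0.06 = 23.46
Step 3: (R*K) * LS = 23.46 * 4.1 = 96.186
Step 4: * C * P = 96.186 * 0.27 * 0.5 = 13.0
Step 5: A = 13.0 t/(ha*yr)

13.0


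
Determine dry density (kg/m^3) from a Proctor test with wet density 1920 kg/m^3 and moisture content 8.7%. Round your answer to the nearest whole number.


Step 1: Dry density = wet density / (1 + w/100)
Step 2: Dry density = 1920 / (1 + 8.7/100)
Step 3: Dry density = 1920 / 1.087
Step 4: Dry density = 1766 kg/m^3

1766


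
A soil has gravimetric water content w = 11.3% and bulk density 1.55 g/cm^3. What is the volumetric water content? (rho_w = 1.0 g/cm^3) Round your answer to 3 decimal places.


Step 1: theta = (w / 100) * BD / rho_w
Step 2: theta = (11.3 / 100) * 1.55 / 1.0
Step 3: theta = 0.113 * 1.55
Step 4: theta = 0.175

0.175


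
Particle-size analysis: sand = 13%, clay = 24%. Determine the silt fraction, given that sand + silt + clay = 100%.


Step 1: sand + silt + clay = 100%
Step 2: silt = 100 - sand - clay
Step 3: silt = 100 - 13 - 24
Step 4: silt = 63%

63


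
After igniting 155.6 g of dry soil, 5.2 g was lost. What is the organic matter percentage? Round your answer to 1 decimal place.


Step 1: OM% = 100 * LOI / sample mass
Step 2: OM = 100 * 5.2 / 155.6
Step 3: OM = 3.3%

3.3


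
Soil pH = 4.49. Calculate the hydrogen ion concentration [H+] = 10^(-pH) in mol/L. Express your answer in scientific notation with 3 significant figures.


Step 1: [H+] = 10^(-pH)
Step 2: [H+] = 10^(-4.49)
Step 3: [H+] = 3.24e-05 mol/L

3.24e-05


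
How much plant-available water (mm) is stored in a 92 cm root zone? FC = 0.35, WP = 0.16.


Step 1: Available water = (FC - WP) * depth * 10
Step 2: AW = (0.35 - 0.16) * 92 * 10
Step 3: AW = 0.19 * 92 * 10
Step 4: AW = 174.8 mm

174.8


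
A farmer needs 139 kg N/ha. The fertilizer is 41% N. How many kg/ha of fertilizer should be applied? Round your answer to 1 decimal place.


Step 1: Fertilizer rate = target N / (N content / 100)
Step 2: Rate = 139 / (41 / 100)
Step 3: Rate = 139 / 0.41
Step 4: Rate = 339.0 kg/ha

339.0


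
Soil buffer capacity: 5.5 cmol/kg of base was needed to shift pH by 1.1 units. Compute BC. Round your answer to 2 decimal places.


Step 1: BC = change in base / change in pH
Step 2: BC = 5.5 / 1.1
Step 3: BC = 5.0 cmol/(kg*pH unit)

5.0


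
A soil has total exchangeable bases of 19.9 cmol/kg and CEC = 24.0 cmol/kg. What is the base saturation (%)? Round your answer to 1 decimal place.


Step 1: BS = 100 * (sum of bases) / CEC
Step 2: BS = 100 * 19.9 / 24.0
Step 3: BS = 82.9%

82.9


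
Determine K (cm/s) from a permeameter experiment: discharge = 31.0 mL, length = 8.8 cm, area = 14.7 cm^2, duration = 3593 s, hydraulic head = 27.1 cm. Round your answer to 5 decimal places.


Step 1: K = Q * L / (A * t * h)
Step 2: Numerator = 31.0 * 8.8 = 272.8
Step 3: Denominator = 14.7 * 3593 * 27.1 = 1431343.41
Step 4: K = 272.8 / 1431343.41 = 0.00019 cm/s

0.00019


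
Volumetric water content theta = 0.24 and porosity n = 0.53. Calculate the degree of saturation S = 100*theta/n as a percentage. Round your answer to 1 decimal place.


Step 1: S = 100 * theta_v / n
Step 2: S = 100 * 0.24 / 0.53
Step 3: S = 45.3%

45.3


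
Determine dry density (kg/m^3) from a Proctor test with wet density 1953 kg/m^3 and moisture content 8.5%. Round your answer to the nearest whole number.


Step 1: Dry density = wet density / (1 + w/100)
Step 2: Dry density = 1953 / (1 + 8.5/100)
Step 3: Dry density = 1953 / 1.085
Step 4: Dry density = 1800 kg/m^3

1800


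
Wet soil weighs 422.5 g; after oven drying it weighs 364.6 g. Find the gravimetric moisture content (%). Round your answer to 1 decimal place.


Step 1: Water mass = wet - dry = 422.5 - 364.6 = 57.9 g
Step 2: w = 100 * water mass / dry mass
Step 3: w = 100 * 57.9 / 364.6 = 15.9%

15.9


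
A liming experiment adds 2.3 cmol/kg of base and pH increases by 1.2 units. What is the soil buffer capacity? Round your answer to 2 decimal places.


Step 1: BC = change in base / change in pH
Step 2: BC = 2.3 / 1.2
Step 3: BC = 1.92 cmol/(kg*pH unit)

1.92


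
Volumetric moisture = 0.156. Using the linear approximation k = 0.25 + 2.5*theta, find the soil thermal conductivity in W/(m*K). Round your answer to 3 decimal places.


Step 1: k = 0.25 + 2.5 * theta
Step 2: k = 0.25 + 2.5 * 0.156
Step 3: k = 0.25 + 0.39
Step 4: k = 0.64 W/(m*K)

0.64


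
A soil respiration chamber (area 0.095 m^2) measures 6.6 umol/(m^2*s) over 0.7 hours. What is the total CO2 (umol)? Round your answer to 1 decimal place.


Step 1: Convert time to seconds: 0.7 hr * 3600 = 2520.0 s
Step 2: Total = flux * area * time_s
Step 3: Total = 6.6 * 0.095 * 2520.0
Step 4: Total = 1580.0 umol

1580.0


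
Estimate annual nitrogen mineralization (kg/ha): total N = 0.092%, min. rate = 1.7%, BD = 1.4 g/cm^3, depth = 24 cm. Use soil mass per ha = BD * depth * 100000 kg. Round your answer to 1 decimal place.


Step 1: Soil mass per ha = BD * depth * 100000 = 1.4 * 24 * 100000 = 3360000 kg
Step 2: Total N pool = soil mass * N%/100 = 3360000 * 0.092/100 = 3091.2 kg/ha
Step 3: N mineralized = N pool * rate%/100 = 3091.2 * 1.7/100 = 52.6 kg/ha/yr

52.6
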